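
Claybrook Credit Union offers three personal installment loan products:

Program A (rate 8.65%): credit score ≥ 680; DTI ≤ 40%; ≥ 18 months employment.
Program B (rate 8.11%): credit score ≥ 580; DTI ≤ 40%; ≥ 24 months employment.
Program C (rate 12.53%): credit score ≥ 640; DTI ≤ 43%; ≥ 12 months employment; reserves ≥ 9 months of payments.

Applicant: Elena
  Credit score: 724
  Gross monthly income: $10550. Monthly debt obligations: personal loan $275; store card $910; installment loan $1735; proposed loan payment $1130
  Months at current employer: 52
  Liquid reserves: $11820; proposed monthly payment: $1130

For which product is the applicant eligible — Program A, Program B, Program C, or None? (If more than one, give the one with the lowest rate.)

Program B

Total debts = (275 + 910 + 1,735 + 1,130) = 4,050; DTI = 4,050/10,550 = 38.4%.
Reserves = 11,820/1,130 = 10.5 months.
Program A: score 724 ≥ 680; DTI 38.4% ≤ 40%; employment 52 ≥ 18 mo → qualifies.
Program B: score 724 ≥ 580; DTI 38.4% ≤ 40%; employment 52 ≥ 24 mo → qualifies.
Program C: score 724 ≥ 640; DTI 38.4% ≤ 43%; employment 52 ≥ 12 mo; reserves 10.5 ≥ 9 mo → qualifies.
Qualifying: Program A, Program B, Program C. Lowest rate is 8.11% → Program B.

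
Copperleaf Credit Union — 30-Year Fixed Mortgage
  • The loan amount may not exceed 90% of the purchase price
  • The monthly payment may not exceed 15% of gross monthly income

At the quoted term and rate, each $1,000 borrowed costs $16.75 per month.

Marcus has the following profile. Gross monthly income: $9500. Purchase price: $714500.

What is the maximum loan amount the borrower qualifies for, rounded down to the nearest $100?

$85,000

Payment cap: 15% × $9,500 = $1,425/month.
At $16.75 per $1,000, that supports 1,425/16.75 × 1,000 ≈ $85,074 → $85,000.
LTV cap: 90% × $714,500 = $643,050 → $643,000.
Binding constraint: payment-to-income.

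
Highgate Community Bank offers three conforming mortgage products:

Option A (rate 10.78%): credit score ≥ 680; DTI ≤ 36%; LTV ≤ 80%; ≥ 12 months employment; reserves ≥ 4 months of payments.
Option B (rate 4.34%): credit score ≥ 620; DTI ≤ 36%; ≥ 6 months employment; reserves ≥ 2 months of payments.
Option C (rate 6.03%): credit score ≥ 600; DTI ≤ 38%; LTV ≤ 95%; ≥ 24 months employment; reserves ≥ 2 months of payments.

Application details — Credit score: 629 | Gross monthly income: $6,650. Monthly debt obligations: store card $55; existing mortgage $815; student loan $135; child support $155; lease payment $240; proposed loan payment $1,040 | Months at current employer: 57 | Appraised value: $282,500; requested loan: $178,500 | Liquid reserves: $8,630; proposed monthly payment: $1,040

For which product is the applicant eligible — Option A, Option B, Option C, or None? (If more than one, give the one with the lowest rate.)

Option C

Total debts = (55 + 815 + 135 + 155 + 240 + 1,040) = 2,440; DTI = 2,440/6,650 = 36.7%.
LTV = 178,500/282,500 = 63.2%.
Reserves = 8,630/1,040 = 8.3 months.
Option A: score 629 < 680; DTI 36.7% > 36%; LTV 63.2% ≤ 80%; employment 57 ≥ 12 mo; reserves 8.3 ≥ 4 mo → does not qualify.
Option B: score 629 ≥ 620; DTI 36.7% > 36%; employment 57 ≥ 6 mo; reserves 8.3 ≥ 2 mo → does not qualify.
Option C: score 629 ≥ 600; DTI 36.7% ≤ 38%; LTV 63.2% ≤ 95%; employment 57 ≥ 24 mo; reserves 8.3 ≥ 2 mo → qualifies.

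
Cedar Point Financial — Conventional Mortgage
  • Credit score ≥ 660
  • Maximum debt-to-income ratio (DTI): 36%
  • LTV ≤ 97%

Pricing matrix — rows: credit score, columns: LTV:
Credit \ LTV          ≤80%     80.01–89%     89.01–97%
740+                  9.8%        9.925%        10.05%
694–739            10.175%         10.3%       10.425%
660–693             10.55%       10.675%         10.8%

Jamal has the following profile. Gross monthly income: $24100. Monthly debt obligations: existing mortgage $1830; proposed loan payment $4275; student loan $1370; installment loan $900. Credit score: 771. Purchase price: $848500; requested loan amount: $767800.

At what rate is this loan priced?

Credit score 771 ≥ 660; Total monthly debts = (1,830 + 4,275 + 1,370 + 900) = 8,375. DTI = 8,375/24,100 = 34.8% ≤ 36%
LTV: 767,800 ÷ 848,500 = 90.5%, within 97% cap
Score 771 is in the 740+ band; LTV 90.5% is in the 89.01–97% band → 10.05%.

10.05%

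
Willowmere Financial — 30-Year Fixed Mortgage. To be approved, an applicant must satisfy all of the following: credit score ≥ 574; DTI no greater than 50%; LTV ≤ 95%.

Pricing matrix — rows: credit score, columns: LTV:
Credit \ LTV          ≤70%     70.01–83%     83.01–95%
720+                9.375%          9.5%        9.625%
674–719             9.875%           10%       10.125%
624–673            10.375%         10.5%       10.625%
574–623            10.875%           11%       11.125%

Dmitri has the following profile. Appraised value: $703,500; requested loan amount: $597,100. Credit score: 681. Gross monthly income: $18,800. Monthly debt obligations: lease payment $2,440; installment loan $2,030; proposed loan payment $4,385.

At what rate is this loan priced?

10.125%

Credit score 681 ≥ 574; Total monthly debts = (2,440 + 2,030 + 4,385) = 8,855. Debt-to-income = 8,855/18,800 = 47.1% — meets 50% limit
LTV: 597,100 ÷ 703,500 = 84.9%, within 95% cap
Score 681 is in the 674–719 band; LTV 84.9% is in the 83.01–95% band → 10.125%.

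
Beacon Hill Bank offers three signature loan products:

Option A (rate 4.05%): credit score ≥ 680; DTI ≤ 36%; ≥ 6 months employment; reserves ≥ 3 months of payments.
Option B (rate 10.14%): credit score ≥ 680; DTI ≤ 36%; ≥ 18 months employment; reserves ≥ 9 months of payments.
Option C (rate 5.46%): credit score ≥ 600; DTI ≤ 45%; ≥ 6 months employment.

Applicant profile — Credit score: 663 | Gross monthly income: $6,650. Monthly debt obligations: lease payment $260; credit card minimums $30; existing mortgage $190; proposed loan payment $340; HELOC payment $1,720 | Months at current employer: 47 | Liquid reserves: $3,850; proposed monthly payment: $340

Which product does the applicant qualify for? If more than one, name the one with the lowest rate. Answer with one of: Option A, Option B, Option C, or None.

Option C

Total debts = (260 + 30 + 190 + 340 + 1,720) = 2,540; DTI = 2,540/6,650 = 38.2%.
Reserves = 3,850/340 = 11.3 months.
Option A: score 663 < 680; DTI 38.2% > 36%; employment 47 ≥ 6 mo; reserves 11.3 ≥ 3 mo → does not qualify.
Option B: score 663 < 680; DTI 38.2% > 36%; employment 47 ≥ 18 mo; reserves 11.3 ≥ 9 mo → does not qualify.
Option C: score 663 ≥ 600; DTI 38.2% ≤ 45%; employment 47 ≥ 6 mo → qualifies.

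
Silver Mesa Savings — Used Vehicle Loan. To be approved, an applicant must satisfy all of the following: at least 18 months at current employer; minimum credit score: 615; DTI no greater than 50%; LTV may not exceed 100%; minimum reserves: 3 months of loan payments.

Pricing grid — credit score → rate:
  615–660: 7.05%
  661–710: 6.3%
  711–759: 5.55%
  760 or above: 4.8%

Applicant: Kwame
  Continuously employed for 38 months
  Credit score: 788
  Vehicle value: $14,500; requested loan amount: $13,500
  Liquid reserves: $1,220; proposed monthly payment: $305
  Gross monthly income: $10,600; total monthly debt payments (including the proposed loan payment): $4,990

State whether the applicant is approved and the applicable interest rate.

Credit score 788 ≥ 615 (meets minimum)
Reserves = 1,220/305 = 4.0 months ≥ 3
DTI = 4,990/10,600 = 47.1% ≤ 50%
Employment 38 ≥ 18 months
LTV = 13,500/14,500 = 93.1% ≤ 100%
All requirements met. Score 788 falls in the 760 or above tier → 4.8%.

Approved at 4.8%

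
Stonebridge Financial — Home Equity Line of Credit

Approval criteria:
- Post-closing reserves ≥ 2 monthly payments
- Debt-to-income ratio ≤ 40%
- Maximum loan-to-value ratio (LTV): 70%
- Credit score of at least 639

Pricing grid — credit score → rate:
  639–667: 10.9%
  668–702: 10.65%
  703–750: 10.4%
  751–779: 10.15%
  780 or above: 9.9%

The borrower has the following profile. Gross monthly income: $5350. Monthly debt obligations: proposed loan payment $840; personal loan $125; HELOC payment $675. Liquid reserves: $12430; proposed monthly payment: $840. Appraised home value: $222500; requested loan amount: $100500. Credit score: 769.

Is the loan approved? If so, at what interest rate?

Approved at 10.15%

Credit score 769 ≥ 639 (meets minimum)
Liquid reserves cover 12,430/840 = 14.8 months — ≥ 2 required
Total monthly debts = (840 + 125 + 675) = 1,640. Debt-to-income = 1,640/5,350 = 30.7% — meets 40% limit
LTV = 100,500/222,500 = 45.2% ≤ 70%
All requirements met. Score 769 falls in the 751–779 tier → 10.15%.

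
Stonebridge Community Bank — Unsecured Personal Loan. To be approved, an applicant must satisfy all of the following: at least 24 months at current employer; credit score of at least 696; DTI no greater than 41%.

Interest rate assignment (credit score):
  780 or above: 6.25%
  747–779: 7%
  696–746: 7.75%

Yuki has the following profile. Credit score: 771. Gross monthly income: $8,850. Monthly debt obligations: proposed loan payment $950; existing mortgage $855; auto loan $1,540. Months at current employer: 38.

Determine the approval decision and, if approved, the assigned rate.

Credit score 771 ≥ 696 (meets minimum)
Total monthly debts = (950 + 855 + 1,540) = 3,345. DTI = 3,345/8,850 = 37.8% ≤ 41%
Employment 38 ≥ 24 months
All requirements met. Score 771 falls in the 747–779 tier → 7%.

Approved at 7%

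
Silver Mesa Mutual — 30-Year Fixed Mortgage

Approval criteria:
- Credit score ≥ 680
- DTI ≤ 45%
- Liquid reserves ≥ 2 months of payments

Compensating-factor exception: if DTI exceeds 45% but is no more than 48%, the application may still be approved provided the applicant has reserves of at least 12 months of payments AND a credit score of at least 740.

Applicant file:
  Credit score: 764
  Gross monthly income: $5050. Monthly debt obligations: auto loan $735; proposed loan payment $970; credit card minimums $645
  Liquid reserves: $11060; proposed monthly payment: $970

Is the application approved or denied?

Credit score 764 ≥ 680 (meets base)
Total debts = (735 + 970 + 645) = 2,350. DTI: 2,350 ÷ 5,050 = 46.5%, over the 45% base limit.
Reserves: 11,060 ÷ 970 = 11.4 months (meets 2-month minimum)
46.5% falls in the override range (45%–48%), so the compensating-factor test applies.
Reserves 11.4 < 12 months; credit score 764 ≥ 740.
Compensating-factor requirement not fully met.

Denied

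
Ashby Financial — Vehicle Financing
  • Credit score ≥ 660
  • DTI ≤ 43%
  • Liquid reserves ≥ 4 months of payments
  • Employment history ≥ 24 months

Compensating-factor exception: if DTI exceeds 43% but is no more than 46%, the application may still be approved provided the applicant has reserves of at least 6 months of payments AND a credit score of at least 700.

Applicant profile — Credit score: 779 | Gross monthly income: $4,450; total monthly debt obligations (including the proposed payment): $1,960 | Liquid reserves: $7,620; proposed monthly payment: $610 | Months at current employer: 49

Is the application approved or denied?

Approved

Credit score 779 ≥ 660 (meets base)
DTI: 1,960 ÷ 4,450 = 44%, over the 43% base limit.
Reserves = 7,620/610 = 12.5 months ≥ 4
Employment 49 ≥ 24 months
DTI 44% is within the 43%–46% exception band; checking compensating factors.
Reserves 12.5 ≥ 6 months; credit score 779 ≥ 700.
Both override conditions satisfied; DTI exception granted.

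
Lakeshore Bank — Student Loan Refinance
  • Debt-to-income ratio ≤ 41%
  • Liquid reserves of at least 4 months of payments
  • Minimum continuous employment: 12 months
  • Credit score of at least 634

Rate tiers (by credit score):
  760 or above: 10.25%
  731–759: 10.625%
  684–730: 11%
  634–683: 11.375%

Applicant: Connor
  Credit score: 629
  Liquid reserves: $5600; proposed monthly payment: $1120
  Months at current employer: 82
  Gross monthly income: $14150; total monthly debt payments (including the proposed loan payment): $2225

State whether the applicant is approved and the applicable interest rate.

Denied

Credit score 629 < 634 (below minimum)
DTI: 2,225 ÷ 14,150 = 15.7%, within the 41% cap
Reserves = 5,600/1,120 = 5.0 months ≥ 4
Employment 82 ≥ 12 months
Not all requirements met → denied.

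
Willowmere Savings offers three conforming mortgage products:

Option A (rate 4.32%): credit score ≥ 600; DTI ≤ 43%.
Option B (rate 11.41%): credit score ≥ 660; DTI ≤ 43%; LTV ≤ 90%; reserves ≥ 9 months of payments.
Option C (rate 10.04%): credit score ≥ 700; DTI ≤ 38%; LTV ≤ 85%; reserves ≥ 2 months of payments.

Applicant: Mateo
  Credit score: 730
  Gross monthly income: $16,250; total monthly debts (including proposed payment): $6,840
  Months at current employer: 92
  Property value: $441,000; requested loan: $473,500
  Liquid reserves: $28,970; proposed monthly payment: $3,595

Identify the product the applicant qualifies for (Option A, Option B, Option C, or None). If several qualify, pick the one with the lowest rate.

Option A

DTI = 6,840/16,250 = 42.1%.
LTV = 473,500/441,000 = 107.4%.
Reserves = 28,970/3,595 = 8.1 months.
Option A: score 730 ≥ 600; DTI 42.1% ≤ 43% → qualifies.
Option B: score 730 ≥ 660; DTI 42.1% ≤ 43%; LTV 107.4% > 90%; reserves 8.1 < 9 mo → does not qualify.
Option C: score 730 ≥ 700; DTI 42.1% > 38%; LTV 107.4% > 85%; reserves 8.1 ≥ 2 mo → does not qualify.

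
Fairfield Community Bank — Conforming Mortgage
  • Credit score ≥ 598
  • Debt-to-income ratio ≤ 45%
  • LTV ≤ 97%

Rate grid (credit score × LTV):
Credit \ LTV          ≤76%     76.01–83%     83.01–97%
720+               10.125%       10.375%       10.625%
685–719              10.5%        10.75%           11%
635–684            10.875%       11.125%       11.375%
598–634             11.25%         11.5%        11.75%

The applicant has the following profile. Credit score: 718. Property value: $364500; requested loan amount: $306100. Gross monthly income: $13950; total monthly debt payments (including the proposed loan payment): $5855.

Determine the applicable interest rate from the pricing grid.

11%

Credit score 718 ≥ 598; DTI = 5,855/13,950 = 42% ≤ 45%
Loan-to-value = 306,100/364,500 = 84% — pass (97% max)
Row: 718 falls in 685–719. Column: 84% falls in 83.01–97%. Rate = 11%.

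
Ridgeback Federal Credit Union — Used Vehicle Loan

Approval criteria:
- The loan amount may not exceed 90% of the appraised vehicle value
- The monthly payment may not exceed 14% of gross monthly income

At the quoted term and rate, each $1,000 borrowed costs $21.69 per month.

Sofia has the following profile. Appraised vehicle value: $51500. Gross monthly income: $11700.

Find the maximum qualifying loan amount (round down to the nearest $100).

$46,300

Payment cap: 14% × $11,700 = $1,638/month.
At $21.69 per $1,000, that supports 1,638/21.69 × 1,000 ≈ $75,518 → $75,500.
LTV cap: 90% × $51,500 = $46,350 → $46,300.
Binding constraint: loan-to-value.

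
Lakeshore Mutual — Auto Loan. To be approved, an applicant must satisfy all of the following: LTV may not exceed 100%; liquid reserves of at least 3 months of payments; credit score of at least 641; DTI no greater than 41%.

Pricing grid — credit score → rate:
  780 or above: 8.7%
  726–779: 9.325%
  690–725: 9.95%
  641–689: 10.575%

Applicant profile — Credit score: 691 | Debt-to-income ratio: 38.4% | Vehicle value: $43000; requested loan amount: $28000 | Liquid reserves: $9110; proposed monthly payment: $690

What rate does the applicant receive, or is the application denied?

Approved at 9.95%

Credit score 691 ≥ 641 (meets minimum)
Loan-to-value = 28,000/43,000 = 65.1% — pass (100% max)
Reserves = 9,110/690 = 13.2 months ≥ 3
DTI 38.4% is within the 41% limit
All requirements met. Score 691 falls in the 690–725 tier → 9.95%.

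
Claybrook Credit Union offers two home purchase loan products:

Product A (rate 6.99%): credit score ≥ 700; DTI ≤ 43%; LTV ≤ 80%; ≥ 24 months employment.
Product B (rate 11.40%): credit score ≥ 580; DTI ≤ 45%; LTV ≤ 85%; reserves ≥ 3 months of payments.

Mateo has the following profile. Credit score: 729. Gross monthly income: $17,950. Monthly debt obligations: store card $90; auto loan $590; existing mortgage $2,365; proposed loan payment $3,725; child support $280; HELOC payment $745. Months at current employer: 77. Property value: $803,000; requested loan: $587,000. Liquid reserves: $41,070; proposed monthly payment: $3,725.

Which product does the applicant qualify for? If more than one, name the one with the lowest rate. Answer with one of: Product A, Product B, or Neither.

Product B

Total debts = (90 + 590 + 2,365 + 3,725 + 280 + 745) = 7,795; DTI = 7,795/17,950 = 43.4%.
LTV = 587,000/803,000 = 73.1%.
Reserves = 41,070/3,725 = 11.0 months.
Product A: score 729 ≥ 700; DTI 43.4% > 43%; LTV 73.1% ≤ 80%; employment 77 ≥ 24 mo → does not qualify.
Product B: score 729 ≥ 580; DTI 43.4% ≤ 45%; LTV 73.1% ≤ 85%; reserves 11.0 ≥ 3 mo → qualifies.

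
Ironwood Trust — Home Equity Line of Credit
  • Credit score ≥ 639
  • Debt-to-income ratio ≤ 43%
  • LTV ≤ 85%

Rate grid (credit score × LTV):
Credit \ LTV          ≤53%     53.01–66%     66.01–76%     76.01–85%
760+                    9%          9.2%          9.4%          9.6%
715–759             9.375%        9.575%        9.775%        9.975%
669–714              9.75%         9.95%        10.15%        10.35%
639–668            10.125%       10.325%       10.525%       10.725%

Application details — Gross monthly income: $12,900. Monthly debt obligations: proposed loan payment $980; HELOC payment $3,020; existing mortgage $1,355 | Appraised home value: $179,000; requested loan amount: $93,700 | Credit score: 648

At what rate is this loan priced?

10.125%

Credit score 648 ≥ 639; Total monthly debts = (980 + 3,020 + 1,355) = 5,355. DTI: 5,355 ÷ 12,900 = 41.5%, within the 43% cap
LTV = 93,700/179,000 = 52.3% ≤ 85%
Score 648 is in the 639–668 band; LTV 52.3% is in the ≤53% band → 10.125%.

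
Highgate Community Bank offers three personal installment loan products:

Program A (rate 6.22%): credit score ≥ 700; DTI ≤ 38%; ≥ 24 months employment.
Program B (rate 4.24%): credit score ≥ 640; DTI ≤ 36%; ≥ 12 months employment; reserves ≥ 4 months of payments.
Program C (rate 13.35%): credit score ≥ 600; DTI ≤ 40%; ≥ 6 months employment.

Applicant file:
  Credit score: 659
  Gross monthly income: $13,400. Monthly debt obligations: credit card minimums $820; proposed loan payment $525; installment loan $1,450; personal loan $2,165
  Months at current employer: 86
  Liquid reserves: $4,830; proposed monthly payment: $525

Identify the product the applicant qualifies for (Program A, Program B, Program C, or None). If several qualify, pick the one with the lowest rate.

Program C

Total debts = (820 + 525 + 1,450 + 2,165) = 4,960; DTI = 4,960/13,400 = 37%.
Reserves = 4,830/525 = 9.2 months.
Program A: score 659 < 700; DTI 37% ≤ 38%; employment 86 ≥ 24 mo → does not qualify.
Program B: score 659 ≥ 640; DTI 37% > 36%; employment 86 ≥ 12 mo; reserves 9.2 ≥ 4 mo → does not qualify.
Program C: score 659 ≥ 600; DTI 37% ≤ 40%; employment 86 ≥ 6 mo → qualifies.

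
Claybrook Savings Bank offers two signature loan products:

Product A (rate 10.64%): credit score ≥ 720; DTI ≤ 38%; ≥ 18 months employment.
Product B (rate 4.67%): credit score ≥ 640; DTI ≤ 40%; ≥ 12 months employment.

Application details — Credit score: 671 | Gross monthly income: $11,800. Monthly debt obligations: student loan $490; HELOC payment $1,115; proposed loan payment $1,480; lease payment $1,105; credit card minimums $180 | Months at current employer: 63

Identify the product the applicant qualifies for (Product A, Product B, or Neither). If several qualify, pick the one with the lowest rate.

Total debts = (490 + 1,115 + 1,480 + 1,105 + 180) = 4,370; DTI = 4,370/11,800 = 37%.
Product A: score 671 < 720; DTI 37% ≤ 38%; employment 63 ≥ 18 mo → does not qualify.
Product B: score 671 ≥ 640; DTI 37% ≤ 40%; employment 63 ≥ 12 mo → qualifies.

Product B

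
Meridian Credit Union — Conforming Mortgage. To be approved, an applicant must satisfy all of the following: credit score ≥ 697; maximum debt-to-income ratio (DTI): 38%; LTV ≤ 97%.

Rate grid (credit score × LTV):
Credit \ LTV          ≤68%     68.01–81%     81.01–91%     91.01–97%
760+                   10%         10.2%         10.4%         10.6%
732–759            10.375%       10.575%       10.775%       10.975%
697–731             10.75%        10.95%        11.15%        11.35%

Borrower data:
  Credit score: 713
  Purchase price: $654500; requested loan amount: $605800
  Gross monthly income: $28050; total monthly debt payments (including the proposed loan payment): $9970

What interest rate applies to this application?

11.35%

Credit score 713 ≥ 697; DTI: 9,970 ÷ 28,050 = 35.5%, within the 38% cap
LTV: 605,800 ÷ 654,500 = 92.6%, within 97% cap
Score 713 is in the 697–731 band; LTV 92.6% is in the 91.01–97% band → 11.35%.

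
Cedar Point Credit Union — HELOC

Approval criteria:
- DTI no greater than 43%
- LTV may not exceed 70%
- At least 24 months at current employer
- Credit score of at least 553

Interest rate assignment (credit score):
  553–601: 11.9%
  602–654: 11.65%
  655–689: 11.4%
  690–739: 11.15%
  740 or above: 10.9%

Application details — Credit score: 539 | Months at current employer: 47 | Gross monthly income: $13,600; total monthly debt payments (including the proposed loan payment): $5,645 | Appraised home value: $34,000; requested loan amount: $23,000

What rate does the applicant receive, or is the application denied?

Denied

Credit score 539 < 553 (below minimum)
LTV: 23,000 ÷ 34,000 = 67.6%, within 70% cap
Employment 47 ≥ 24 months
Debt-to-income = 5,645/13,600 = 41.5% — meets 43% limit
Not all requirements met → denied.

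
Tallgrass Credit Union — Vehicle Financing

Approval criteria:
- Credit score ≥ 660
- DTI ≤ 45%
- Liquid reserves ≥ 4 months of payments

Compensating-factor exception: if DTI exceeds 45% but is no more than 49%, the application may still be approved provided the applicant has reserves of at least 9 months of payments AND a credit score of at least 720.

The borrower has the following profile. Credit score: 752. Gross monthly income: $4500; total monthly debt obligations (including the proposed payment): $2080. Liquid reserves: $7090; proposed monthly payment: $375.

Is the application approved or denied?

Credit score 752 ≥ 660 (meets base)
DTI: 2,080 ÷ 4,500 = 46.2%, over the 45% base limit.
Reserves = 7,090/375 = 18.9 months ≥ 4
DTI 46.2% is within the 45%–49% exception band; checking compensating factors.
Override check — reserves: 18.9 mo (ok); score: 752 (ok).
Both compensating conditions met → exception applies.

Approved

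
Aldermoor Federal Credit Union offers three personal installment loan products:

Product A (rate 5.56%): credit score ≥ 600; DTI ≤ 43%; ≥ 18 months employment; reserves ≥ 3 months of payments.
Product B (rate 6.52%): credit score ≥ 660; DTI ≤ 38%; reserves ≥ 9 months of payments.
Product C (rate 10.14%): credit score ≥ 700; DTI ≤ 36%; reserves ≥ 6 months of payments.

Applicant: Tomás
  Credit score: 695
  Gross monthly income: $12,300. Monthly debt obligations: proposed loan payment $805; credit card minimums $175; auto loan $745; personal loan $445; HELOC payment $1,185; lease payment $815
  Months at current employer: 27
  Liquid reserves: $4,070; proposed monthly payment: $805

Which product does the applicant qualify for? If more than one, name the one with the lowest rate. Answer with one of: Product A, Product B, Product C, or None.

Total debts = (805 + 175 + 745 + 445 + 1,185 + 815) = 4,170; DTI = 4,170/12,300 = 33.9%.
Reserves = 4,070/805 = 5.1 months.
Product A: score 695 ≥ 600; DTI 33.9% ≤ 43%; employment 27 ≥ 18 mo; reserves 5.1 ≥ 3 mo → qualifies.
Product B: score 695 ≥ 660; DTI 33.9% ≤ 38%; reserves 5.1 < 9 mo → does not qualify.
Product C: score 695 < 700; DTI 33.9% ≤ 36%; reserves 5.1 < 6 mo → does not qualify.

Product A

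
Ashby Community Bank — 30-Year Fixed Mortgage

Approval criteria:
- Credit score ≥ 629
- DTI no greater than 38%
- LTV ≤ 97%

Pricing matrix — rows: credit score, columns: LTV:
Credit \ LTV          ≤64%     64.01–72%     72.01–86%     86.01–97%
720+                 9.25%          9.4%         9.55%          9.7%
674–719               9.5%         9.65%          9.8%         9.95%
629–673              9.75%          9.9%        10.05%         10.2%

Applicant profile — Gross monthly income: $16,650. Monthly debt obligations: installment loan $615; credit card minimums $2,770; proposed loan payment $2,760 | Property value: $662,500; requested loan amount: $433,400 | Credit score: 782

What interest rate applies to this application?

9.4%

Credit score 782 ≥ 629; Total monthly debts = (615 + 2,770 + 2,760) = 6,145. DTI: 6,145 ÷ 16,650 = 36.9%, within the 38% cap
LTV = 433,400/662,500 = 65.4% ≤ 97%
Row: 782 falls in 720+. Column: 65.4% falls in 64.01–72%. Rate = 9.4%.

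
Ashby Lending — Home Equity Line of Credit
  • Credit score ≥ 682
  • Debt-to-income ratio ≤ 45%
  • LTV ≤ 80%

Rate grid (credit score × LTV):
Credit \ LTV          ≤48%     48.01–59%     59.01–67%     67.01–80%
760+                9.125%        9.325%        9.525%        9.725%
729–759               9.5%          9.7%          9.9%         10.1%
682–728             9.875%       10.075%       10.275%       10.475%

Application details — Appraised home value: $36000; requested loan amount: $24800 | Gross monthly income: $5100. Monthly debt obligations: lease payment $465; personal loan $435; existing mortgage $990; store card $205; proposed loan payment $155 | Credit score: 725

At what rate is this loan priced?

10.475%

Credit score 725 ≥ 682; Total monthly debts = (465 + 435 + 990 + 205 + 155) = 2,250. DTI: 2,250 ÷ 5,100 = 44.1%, within the 45% cap
LTV: 24,800 ÷ 36,000 = 68.9%, within 80% cap
Credit 725 → row 682–728; LTV 68.9% → column 67.01–80%. Grid cell → 10.475%.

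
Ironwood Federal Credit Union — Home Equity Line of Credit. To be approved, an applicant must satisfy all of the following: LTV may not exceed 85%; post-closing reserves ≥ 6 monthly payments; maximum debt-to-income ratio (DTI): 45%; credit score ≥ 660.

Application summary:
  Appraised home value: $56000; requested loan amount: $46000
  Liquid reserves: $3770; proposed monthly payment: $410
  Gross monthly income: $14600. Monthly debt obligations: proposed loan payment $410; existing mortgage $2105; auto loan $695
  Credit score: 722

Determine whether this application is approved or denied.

LTV: 46,000 ÷ 56,000 = 82.1%, within 85% cap
Reserves = 3,770/410 = 9.2 months ≥ 6
Total monthly debts = (410 + 2,105 + 695) = 3,210. Debt-to-income = 3,210/14,600 = 22% — meets 45% limit
Credit score 722 ≥ 660 (meets)
All criteria satisfied.

Approved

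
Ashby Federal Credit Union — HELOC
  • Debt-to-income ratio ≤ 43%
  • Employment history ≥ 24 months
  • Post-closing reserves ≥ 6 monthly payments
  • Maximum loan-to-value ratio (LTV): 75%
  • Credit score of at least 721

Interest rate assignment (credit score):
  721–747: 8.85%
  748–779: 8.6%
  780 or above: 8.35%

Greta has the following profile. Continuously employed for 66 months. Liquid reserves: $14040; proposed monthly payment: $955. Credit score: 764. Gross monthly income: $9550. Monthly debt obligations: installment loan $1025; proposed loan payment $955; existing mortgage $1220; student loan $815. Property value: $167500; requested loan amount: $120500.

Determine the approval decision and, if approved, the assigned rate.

Credit score 764 ≥ 721 (meets minimum)
Total monthly debts = (1,025 + 955 + 1,220 + 815) = 4,015. DTI = 4,015/9,550 = 42% ≤ 43%
Liquid reserves cover 14,040/955 = 14.7 months — ≥ 6 required
Employment 66 ≥ 24 months
LTV = 120,500/167,500 = 71.9% ≤ 75%
All requirements met. Score 764 falls in the 748–779 tier → 8.6%.

Approved at 8.6%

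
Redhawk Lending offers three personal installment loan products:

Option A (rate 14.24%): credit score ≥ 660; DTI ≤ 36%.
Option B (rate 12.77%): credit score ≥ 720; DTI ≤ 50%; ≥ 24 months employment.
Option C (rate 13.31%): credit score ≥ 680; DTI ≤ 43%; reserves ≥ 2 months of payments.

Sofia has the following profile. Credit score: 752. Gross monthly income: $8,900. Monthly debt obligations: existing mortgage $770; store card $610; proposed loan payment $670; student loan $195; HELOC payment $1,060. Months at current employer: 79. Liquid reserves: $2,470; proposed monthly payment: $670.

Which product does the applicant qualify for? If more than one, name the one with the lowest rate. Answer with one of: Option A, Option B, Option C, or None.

Total debts = (770 + 610 + 670 + 195 + 1,060) = 3,305; DTI = 3,305/8,900 = 37.1%.
Reserves = 2,470/670 = 3.7 months.
Option A: score 752 ≥ 660; DTI 37.1% > 36% → does not qualify.
Option B: score 752 ≥ 720; DTI 37.1% ≤ 50%; employment 79 ≥ 24 mo → qualifies.
Option C: score 752 ≥ 680; DTI 37.1% ≤ 43%; reserves 3.7 ≥ 2 mo → qualifies.
Qualifying: Option B, Option C. Lowest rate is 12.77% → Option B.

Option B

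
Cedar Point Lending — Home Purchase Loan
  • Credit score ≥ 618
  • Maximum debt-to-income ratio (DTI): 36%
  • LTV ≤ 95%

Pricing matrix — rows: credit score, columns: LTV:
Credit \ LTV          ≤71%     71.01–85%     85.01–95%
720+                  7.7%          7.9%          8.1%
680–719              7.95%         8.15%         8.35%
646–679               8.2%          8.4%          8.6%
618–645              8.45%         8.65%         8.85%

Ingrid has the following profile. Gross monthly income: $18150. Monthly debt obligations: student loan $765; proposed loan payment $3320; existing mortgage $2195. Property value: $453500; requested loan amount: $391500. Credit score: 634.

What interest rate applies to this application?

8.85%

Credit score 634 ≥ 618; Total monthly debts = (765 + 3,320 + 2,195) = 6,280. Debt-to-income = 6,280/18,150 = 34.6% — meets 36% limit
LTV: 391,500 ÷ 453,500 = 86.3%, within 95% cap
Row: 634 falls in 618–645. Column: 86.3% falls in 85.01–95%. Rate = 8.85%.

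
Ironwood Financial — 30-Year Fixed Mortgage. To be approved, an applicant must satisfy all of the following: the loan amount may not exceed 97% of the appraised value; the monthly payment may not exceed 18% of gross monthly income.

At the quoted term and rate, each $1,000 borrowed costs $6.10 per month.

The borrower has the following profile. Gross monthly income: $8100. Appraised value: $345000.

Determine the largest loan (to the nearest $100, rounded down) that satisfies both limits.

Payment cap: 18% × $8,100 = $1,458/month.
At $6.10 per $1,000, that supports 1,458/6.10 × 1,000 ≈ $239,016 → $239,000.
LTV cap: 97% × $345,000 = $334,650 → $334,600.
Binding constraint: payment-to-income.

$239,000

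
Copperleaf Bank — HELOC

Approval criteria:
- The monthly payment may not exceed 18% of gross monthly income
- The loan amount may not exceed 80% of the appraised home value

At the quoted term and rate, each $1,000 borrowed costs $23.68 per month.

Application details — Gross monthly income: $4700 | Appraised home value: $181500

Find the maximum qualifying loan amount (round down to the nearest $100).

Payment cap: 18% × $4,700 = $846/month.
At $23.68 per $1,000, that supports 846/23.68 × 1,000 ≈ $35,726 → $35,700.
LTV cap: 80% × $181,500 = $145,200 → $145,200.
Binding constraint: payment-to-income.

$35,700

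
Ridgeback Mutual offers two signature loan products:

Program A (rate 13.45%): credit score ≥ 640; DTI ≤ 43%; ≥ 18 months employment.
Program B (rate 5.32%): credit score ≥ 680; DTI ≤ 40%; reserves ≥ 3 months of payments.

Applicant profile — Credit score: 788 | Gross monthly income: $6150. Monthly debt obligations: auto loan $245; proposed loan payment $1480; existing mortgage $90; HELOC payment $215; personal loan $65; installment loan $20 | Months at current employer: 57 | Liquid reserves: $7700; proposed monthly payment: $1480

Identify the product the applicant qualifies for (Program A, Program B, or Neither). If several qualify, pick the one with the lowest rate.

Program B

Total debts = (245 + 1,480 + 90 + 215 + 65 + 20) = 2,115; DTI = 2,115/6,150 = 34.4%.
Reserves = 7,700/1,480 = 5.2 months.
Program A: score 788 ≥ 640; DTI 34.4% ≤ 43%; employment 57 ≥ 18 mo → qualifies.
Program B: score 788 ≥ 680; DTI 34.4% ≤ 40%; reserves 5.2 ≥ 3 mo → qualifies.
Qualifying: Program A, Program B. Lowest rate is 5.32% → Program B.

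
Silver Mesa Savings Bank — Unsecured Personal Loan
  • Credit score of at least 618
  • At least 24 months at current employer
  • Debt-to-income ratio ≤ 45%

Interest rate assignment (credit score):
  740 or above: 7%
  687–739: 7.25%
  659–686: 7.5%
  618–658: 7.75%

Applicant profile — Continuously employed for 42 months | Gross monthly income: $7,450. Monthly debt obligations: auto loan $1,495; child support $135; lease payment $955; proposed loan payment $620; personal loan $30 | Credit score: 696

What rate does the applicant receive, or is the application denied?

Credit score 696 ≥ 618 (meets minimum)
Total monthly debts = (1,495 + 135 + 955 + 620 + 30) = 3,235. DTI = 3,235/7,450 = 43.4% ≤ 45%
Employment 42 ≥ 24 months
All requirements met. Score 696 falls in the 687–739 tier → 7.25%.

Approved at 7.25%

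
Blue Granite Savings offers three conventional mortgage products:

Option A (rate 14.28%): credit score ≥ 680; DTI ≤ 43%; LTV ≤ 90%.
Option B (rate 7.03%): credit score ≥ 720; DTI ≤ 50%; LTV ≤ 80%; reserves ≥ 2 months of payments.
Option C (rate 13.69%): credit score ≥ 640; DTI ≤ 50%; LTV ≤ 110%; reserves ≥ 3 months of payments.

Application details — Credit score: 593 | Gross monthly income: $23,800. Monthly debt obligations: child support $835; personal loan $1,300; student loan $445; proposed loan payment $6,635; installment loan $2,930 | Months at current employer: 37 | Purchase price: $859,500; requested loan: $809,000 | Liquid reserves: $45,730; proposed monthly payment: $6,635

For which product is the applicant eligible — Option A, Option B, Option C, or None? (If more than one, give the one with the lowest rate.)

Total debts = (835 + 1,300 + 445 + 6,635 + 2,930) = 12,145; DTI = 12,145/23,800 = 51%.
LTV = 809,000/859,500 = 94.1%.
Reserves = 45,730/6,635 = 6.9 months.
Option A: score 593 < 680; DTI 51% > 43%; LTV 94.1% > 90% → does not qualify.
Option B: score 593 < 720; DTI 51% > 50%; LTV 94.1% > 80%; reserves 6.9 ≥ 2 mo → does not qualify.
Option C: score 593 < 640; DTI 51% > 50%; LTV 94.1% ≤ 110%; reserves 6.9 ≥ 3 mo → does not qualify.

None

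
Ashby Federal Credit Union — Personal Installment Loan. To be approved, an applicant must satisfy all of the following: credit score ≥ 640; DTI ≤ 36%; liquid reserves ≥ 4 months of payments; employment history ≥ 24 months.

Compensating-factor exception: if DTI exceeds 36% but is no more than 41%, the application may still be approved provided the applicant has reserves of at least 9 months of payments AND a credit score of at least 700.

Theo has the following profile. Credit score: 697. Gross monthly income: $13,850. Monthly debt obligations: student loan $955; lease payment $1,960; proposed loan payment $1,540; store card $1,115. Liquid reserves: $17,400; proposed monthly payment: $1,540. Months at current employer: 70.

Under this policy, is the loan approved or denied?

Denied

Credit score 697 ≥ 640 (meets base)
Total debts = (955 + 1,960 + 1,540 + 1,115) = 5,570. DTI = 5,570/13,850 = 40.2% > 36% — standard DTI limit exceeded.
Reserves = 17,400/1,540 = 11.3 months ≥ 4
Employment 70 ≥ 24 months
40.2% falls in the override range (36%–41%), so the compensating-factor test applies.
Reserves 11.3 ≥ 9 months; credit score 697 < 700.
Compensating-factor requirement not fully met.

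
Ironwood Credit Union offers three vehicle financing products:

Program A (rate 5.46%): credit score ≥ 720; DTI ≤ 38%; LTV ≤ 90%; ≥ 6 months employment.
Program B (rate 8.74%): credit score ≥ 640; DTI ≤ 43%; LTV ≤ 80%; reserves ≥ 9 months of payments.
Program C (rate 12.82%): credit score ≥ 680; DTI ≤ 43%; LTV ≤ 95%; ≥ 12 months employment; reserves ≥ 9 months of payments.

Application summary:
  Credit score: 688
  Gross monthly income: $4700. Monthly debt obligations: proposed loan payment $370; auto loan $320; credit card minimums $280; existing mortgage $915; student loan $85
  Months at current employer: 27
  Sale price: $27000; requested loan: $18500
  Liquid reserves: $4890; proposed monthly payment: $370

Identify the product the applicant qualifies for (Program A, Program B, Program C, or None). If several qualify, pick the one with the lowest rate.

Program B

Total debts = (370 + 320 + 280 + 915 + 85) = 1,970; DTI = 1,970/4,700 = 41.9%.
LTV = 18,500/27,000 = 68.5%.
Reserves = 4,890/370 = 13.2 months.
Program A: score 688 < 720; DTI 41.9% > 38%; LTV 68.5% ≤ 90%; employment 27 ≥ 6 mo → does not qualify.
Program B: score 688 ≥ 640; DTI 41.9% ≤ 43%; LTV 68.5% ≤ 80%; reserves 13.2 ≥ 9 mo → qualifies.
Program C: score 688 ≥ 680; DTI 41.9% ≤ 43%; LTV 68.5% ≤ 95%; employment 27 ≥ 12 mo; reserves 13.2 ≥ 9 mo → qualifies.
Qualifying: Program B, Program C. Lowest rate is 8.74% → Program B.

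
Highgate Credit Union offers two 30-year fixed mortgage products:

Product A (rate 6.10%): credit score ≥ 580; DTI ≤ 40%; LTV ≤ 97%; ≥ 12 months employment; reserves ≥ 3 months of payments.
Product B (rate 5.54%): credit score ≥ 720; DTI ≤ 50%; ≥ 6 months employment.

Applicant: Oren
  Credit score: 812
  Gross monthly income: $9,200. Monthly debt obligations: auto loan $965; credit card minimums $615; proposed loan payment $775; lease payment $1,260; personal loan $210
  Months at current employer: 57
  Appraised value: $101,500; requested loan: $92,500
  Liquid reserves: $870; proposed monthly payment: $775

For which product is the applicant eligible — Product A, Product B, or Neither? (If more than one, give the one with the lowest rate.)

Product B

Total debts = (965 + 615 + 775 + 1,260 + 210) = 3,825; DTI = 3,825/9,200 = 41.6%.
LTV = 92,500/101,500 = 91.1%.
Reserves = 870/775 = 1.1 months.
Product A: score 812 ≥ 580; DTI 41.6% > 40%; LTV 91.1% ≤ 97%; employment 57 ≥ 12 mo; reserves 1.1 < 3 mo → does not qualify.
Product B: score 812 ≥ 720; DTI 41.6% ≤ 50%; employment 57 ≥ 6 mo → qualifies.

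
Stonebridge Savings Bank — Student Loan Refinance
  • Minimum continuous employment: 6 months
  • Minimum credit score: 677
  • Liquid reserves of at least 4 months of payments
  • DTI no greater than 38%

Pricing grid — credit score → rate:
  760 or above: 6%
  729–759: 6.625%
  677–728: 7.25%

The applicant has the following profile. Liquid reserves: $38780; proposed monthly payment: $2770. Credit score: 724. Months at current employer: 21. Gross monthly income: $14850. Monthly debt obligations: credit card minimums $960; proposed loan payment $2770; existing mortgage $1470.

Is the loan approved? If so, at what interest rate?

Credit score 724 ≥ 677 (meets minimum)
Reserves: 38,780 ÷ 2,770 = 14.0 months (meets 4-month minimum)
Total monthly debts = (960 + 2,770 + 1,470) = 5,200. Debt-to-income = 5,200/14,850 = 35% — meets 38% limit
Employment 21 ≥ 6 months
All requirements met. Score 724 falls in the 677–728 tier → 7.25%.

Approved at 7.25%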